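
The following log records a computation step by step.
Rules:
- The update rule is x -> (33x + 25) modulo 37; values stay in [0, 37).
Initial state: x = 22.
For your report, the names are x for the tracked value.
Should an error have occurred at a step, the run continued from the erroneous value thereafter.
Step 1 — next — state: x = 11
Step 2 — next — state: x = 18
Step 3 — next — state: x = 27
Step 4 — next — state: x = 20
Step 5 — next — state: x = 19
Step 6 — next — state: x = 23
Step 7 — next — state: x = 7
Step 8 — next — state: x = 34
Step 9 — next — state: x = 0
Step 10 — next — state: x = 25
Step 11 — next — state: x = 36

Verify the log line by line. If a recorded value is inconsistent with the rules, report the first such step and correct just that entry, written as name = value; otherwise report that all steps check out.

step 4, x = 28

Recomputing the run from the initial state:
step 1: x = 11
step 2: x = 18
step 3: x = 27
step 4: x = 28
step 5: x = 24
step 6: x = 3
step 7: x = 13
step 8: x = 10
step 9: x = 22
step 10: x = 11
step 11: x = 18
The first disagreement with the log is at step 4, where the value should be x = 28.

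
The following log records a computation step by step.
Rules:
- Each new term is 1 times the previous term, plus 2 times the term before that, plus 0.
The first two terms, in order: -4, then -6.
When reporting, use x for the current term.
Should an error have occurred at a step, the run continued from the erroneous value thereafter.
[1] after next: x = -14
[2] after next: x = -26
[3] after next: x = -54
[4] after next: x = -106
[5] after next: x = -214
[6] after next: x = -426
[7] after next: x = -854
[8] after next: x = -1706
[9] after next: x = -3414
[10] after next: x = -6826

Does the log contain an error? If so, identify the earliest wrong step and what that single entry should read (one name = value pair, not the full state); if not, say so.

no error

1. x = 1*(-6) + (2)*(-4) + (0) = -14 (no discrepancy)
2. x = 1*(-14) + (2)*(-6) + (0) = -26 (confirmed correct)
3. x = 1*(-26) + (2)*(-14) + (0) = -54 (agrees with the log)
4. x = 1*(-54) + (2)*(-26) + (0) = -106 (agrees with the log)
5. x = 1*(-106) + (2)*(-54) + (0) = -214 (verified)
6. x = 1*(-214) + (2)*(-106) + (0) = -426 (no discrepancy)
7. x = 1*(-426) + (2)*(-214) + (0) = -854 (checks out)
8. x = 1*(-854) + (2)*(-426) + (0) = -1706 (matches)
9. x = 1*(-1706) + (2)*(-854) + (0) = -3414 (agrees with the log)
10. x = 1*(-3414) + (2)*(-1706) + (0) = -6826 (no discrepancy)
All entries verified; no error found.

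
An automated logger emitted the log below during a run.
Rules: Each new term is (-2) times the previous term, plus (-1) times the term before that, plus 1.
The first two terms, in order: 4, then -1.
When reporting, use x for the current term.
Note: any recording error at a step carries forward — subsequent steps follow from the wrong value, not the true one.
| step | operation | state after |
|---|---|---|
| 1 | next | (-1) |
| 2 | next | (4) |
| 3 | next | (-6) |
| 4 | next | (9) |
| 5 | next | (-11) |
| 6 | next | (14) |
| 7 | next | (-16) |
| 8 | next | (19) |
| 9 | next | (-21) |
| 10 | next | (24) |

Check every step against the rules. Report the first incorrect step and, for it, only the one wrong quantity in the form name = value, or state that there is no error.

Recomputing the run from the initial state:
step 1: x = -1
step 2: x = 4
step 3: x = -6
step 4: x = 9
step 5: x = -11
step 6: x = 14
step 7: x = -16
step 8: x = 19
step 9: x = -21
step 10: x = 24
This matches the log at every step.

no error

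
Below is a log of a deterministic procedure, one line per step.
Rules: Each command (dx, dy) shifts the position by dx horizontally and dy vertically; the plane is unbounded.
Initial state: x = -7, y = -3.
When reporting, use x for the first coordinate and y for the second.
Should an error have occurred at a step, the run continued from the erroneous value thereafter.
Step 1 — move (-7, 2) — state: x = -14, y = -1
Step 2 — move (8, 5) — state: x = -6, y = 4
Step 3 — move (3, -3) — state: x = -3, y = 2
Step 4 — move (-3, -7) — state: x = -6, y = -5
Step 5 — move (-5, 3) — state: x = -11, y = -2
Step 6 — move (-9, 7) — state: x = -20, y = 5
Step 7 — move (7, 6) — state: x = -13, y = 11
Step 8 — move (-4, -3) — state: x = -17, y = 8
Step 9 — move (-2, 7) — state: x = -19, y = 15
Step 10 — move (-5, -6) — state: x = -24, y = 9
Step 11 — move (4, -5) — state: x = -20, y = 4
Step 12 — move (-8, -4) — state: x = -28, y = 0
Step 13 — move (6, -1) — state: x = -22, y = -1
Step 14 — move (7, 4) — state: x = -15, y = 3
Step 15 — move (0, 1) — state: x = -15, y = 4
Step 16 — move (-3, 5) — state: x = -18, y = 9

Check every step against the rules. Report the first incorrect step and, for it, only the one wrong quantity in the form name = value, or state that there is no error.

Recomputing the run from the initial state:
step 1: x = -14, y = -1
step 2: x = -6, y = 4
step 3: x = -3, y = 1
step 4: x = -6, y = -6
step 5: x = -11, y = -3
step 6: x = -20, y = 4
step 7: x = -13, y = 10
step 8: x = -17, y = 7
step 9: x = -19, y = 14
step 10: x = -24, y = 8
step 11: x = -20, y = 3
step 12: x = -28, y = -1
step 13: x = -22, y = -2
step 14: x = -15, y = 2
step 15: x = -15, y = 3
step 16: x = -18, y = 8
The first disagreement with the log is at step 3, where the value should be y = 1.

step 3, y = 1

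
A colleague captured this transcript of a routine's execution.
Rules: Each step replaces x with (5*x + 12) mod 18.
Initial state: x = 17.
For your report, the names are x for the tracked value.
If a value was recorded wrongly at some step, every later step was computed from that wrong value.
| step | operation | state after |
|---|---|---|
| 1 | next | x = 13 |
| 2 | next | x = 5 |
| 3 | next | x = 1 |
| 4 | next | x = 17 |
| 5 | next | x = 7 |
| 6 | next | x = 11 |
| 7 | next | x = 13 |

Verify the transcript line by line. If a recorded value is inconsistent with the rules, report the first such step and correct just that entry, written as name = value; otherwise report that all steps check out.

step 1: x = (5*17 + 12) mod 18 = 7 -> first mismatch against the transcript
The audit stops at step 1: the recorded entry is wrong and should be x = 7.

step 1, x = 7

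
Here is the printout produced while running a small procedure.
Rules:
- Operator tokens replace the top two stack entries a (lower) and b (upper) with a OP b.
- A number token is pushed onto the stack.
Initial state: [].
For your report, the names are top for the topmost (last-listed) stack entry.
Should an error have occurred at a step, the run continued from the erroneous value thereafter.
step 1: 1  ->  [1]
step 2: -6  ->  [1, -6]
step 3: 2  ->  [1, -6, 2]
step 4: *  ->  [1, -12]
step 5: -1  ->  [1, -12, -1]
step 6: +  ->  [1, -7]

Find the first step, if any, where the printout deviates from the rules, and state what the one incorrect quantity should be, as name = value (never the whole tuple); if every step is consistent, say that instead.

Recomputing the run from the initial state:
step 1: [1]
step 2: [1, -6]
step 3: [1, -6, 2]
step 4: [1, -12]
step 5: [1, -12, -1]
step 6: [1, -13]
The first disagreement with the printout is at step 6, where the value should be top = -13.

step 6, top = -13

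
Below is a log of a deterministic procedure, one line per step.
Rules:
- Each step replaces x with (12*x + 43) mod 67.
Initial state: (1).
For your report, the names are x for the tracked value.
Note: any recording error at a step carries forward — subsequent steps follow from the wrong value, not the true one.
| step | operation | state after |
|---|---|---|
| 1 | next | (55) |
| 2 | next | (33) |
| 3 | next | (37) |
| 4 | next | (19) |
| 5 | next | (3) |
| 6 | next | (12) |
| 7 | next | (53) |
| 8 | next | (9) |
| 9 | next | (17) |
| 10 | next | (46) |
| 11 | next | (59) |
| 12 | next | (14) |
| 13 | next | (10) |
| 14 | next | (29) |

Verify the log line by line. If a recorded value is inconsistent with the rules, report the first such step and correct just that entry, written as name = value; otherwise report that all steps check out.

1. x = (12*1 + 43) mod 67 = 55 (confirmed correct)
2. x = (12*55 + 43) mod 67 = 33 (exactly as logged)
3. x = (12*33 + 43) mod 67 = 37 (agrees with the log)
4. x = (12*37 + 43) mod 67 = 18 (first mismatch against the log)
So the first discrepancy is step 4, where the right value is x = 18.

step 4, x = 18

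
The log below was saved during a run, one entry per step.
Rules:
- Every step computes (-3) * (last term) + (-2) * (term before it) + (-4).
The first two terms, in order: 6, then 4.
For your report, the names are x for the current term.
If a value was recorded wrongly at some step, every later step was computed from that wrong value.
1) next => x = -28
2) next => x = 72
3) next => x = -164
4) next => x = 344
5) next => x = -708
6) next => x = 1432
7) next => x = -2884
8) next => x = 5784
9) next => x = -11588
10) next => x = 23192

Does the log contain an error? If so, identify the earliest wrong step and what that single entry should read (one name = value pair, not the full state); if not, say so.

Recomputing the run from the initial state:
step 1: x = -28
step 2: x = 72
step 3: x = -164
step 4: x = 344
step 5: x = -708
step 6: x = 1432
step 7: x = -2884
step 8: x = 5784
step 9: x = -11588
step 10: x = 23192
This matches the log at every step.

no error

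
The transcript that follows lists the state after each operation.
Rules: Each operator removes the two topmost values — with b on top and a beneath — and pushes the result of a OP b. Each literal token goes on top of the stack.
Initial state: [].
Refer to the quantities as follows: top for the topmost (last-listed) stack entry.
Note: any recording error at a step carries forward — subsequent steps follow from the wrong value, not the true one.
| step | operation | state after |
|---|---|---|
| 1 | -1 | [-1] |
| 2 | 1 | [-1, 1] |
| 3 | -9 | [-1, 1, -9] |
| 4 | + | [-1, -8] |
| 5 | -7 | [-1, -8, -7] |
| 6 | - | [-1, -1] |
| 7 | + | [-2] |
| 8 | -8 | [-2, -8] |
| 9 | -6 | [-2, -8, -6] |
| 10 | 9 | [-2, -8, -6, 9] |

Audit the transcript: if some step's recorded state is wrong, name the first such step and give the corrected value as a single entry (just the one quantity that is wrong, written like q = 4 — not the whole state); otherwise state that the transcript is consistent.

no error

step 1: push -1: top = -1 -> checks out
step 2: push 1: top = 1 -> confirmed correct
step 3: push -9: top = -9 -> verified
step 4: 1 + -9 = -8 -> checks out
step 5: push -7: top = -7 -> confirmed correct
step 6: -8 - -7 = -1 -> verified
step 7: -1 + -1 = -2 -> verified
step 8: push -8: top = -8 -> matches
step 9: push -6: top = -6 -> verified
step 10: push 9: top = 9 -> consistent with the transcript
Nothing is out of place; the run is error-free.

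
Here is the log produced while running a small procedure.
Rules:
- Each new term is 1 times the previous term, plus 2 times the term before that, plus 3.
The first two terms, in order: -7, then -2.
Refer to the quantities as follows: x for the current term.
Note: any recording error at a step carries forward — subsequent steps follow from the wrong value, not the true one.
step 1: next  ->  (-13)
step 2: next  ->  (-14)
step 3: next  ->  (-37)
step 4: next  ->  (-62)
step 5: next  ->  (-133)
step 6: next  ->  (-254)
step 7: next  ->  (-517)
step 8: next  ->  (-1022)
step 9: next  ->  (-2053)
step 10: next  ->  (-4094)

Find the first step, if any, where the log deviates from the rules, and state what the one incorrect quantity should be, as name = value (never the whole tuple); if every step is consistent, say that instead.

Step 1: x = 1*(-2) + (2)*(-7) + (3) = -13 — verified.
Step 2: x = 1*(-13) + (2)*(-2) + (3) = -14 — agrees with the log.
Step 3: x = 1*(-14) + (2)*(-13) + (3) = -37 — confirmed correct.
Step 4: x = 1*(-37) + (2)*(-14) + (3) = -62 — confirmed correct.
Step 5: x = 1*(-62) + (2)*(-37) + (3) = -133 — same as recorded.
Step 6: x = 1*(-133) + (2)*(-62) + (3) = -254 — verified.
Step 7: x = 1*(-254) + (2)*(-133) + (3) = -517 — in agreement.
Step 8: x = 1*(-517) + (2)*(-254) + (3) = -1022 — same as recorded.
Step 9: x = 1*(-1022) + (2)*(-517) + (3) = -2053 — checks out.
Step 10: x = 1*(-2053) + (2)*(-1022) + (3) = -4094 — in agreement.
The whole run recomputes cleanly — no discrepancies.

no error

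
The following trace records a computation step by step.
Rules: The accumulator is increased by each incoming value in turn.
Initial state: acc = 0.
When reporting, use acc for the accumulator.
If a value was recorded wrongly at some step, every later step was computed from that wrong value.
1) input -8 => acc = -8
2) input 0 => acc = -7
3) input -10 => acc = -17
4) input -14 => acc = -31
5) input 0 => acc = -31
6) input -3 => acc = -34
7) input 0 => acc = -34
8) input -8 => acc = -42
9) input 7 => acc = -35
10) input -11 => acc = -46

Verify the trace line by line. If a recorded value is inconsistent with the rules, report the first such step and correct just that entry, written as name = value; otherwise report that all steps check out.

step 2, acc = -8

Recomputing the run from the initial state:
step 1: acc = -8
step 2: acc = -8
step 3: acc = -18
step 4: acc = -32
step 5: acc = -32
step 6: acc = -35
step 7: acc = -35
step 8: acc = -43
step 9: acc = -36
step 10: acc = -47
The first disagreement with the trace is at step 2, where the value should be acc = -8.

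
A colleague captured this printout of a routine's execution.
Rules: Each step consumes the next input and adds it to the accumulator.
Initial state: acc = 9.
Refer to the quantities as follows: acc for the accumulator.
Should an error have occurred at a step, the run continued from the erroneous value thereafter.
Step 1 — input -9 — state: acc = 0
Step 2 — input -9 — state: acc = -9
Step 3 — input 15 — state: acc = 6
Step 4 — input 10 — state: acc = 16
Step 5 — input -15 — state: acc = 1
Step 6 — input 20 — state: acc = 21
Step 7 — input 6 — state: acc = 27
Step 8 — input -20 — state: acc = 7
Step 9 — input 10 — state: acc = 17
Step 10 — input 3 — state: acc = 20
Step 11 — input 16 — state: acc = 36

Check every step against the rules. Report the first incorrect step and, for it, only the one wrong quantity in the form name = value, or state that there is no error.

no error

1. acc = 9 + -9 = 0 (no discrepancy)
2. acc = 0 + -9 = -9 (in agreement)
3. acc = -9 + 15 = 6 (consistent with the printout)
4. acc = 6 + 10 = 16 (confirmed correct)
5. acc = 16 + -15 = 1 (agrees with the printout)
6. acc = 1 + 20 = 21 (in agreement)
7. acc = 21 + 6 = 27 (matches)
8. acc = 27 + -20 = 7 (checks out)
9. acc = 7 + 10 = 17 (agrees with the printout)
10. acc = 17 + 3 = 20 (exactly as logged)
11. acc = 20 + 16 = 36 (no discrepancy)
No step deviates from the rules.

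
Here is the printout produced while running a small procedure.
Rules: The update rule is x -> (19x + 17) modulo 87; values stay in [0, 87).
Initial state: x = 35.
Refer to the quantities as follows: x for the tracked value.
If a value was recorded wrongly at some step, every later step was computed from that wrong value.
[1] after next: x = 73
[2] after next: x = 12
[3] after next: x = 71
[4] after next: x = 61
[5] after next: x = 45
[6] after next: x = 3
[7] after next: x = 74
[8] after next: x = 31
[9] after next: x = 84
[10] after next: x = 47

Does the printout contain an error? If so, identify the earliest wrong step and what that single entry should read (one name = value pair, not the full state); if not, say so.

step 6, x = 2

step 1: x = (19*35 + 17) mod 87 = 73 -> same as recorded
step 2: x = (19*73 + 17) mod 87 = 12 -> matches
step 3: x = (19*12 + 17) mod 87 = 71 -> consistent with the printout
step 4: x = (19*71 + 17) mod 87 = 61 -> verified
step 5: x = (19*61 + 17) mod 87 = 45 -> matches
step 6: x = (19*45 + 17) mod 87 = 2 -> this is not what the printout shows
Step 6 is the first one off; corrected, x = 2.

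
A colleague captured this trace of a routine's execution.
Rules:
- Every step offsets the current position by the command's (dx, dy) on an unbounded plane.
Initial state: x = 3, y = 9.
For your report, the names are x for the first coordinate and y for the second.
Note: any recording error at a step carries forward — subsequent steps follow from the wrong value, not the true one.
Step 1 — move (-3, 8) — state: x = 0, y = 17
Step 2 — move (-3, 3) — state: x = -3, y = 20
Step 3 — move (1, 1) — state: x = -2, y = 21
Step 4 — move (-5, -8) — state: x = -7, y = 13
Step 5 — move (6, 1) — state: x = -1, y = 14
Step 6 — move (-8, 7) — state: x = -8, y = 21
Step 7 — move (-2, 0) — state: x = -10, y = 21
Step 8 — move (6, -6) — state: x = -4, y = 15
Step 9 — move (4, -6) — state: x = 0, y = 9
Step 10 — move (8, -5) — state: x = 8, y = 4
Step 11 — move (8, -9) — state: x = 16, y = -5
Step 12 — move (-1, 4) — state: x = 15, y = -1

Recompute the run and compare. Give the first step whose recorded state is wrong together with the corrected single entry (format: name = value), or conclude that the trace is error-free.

step 6, x = -9

Step 1: x = 3 + (-3) = 0, y = 9 + (8) = 17 — verified.
Step 2: x = 0 + (-3) = -3, y = 17 + (3) = 20 — in agreement.
Step 3: x = -3 + (1) = -2, y = 20 + (1) = 21 — exactly as logged.
Step 4: x = -2 + (-5) = -7, y = 21 + (-8) = 13 — exactly as logged.
Step 5: x = -7 + (6) = -1, y = 13 + (1) = 14 — matches.
Step 6: x = -1 + (-8) = -9, y = 14 + (7) = 21 — not what was recorded.
That makes step 6 the first incorrect line — x = -9 is what it should show.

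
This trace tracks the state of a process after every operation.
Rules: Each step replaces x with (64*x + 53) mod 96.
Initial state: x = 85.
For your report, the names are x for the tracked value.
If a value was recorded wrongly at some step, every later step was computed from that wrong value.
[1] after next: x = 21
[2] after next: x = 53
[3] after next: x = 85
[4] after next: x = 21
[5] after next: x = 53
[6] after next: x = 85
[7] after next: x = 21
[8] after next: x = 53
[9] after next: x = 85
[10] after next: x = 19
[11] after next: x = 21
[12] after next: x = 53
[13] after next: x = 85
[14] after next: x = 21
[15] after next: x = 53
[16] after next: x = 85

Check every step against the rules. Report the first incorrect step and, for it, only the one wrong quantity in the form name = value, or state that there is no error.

step 10, x = 21

Step 1: x = (64*85 + 53) mod 96 = 21 — verified.
Step 2: x = (64*21 + 53) mod 96 = 53 — checks out.
Step 3: x = (64*53 + 53) mod 96 = 85 — consistent with the trace.
Step 4: x = (64*85 + 53) mod 96 = 21 — exactly as logged.
Step 5: x = (64*21 + 53) mod 96 = 53 — consistent with the trace.
Step 6: x = (64*53 + 53) mod 96 = 85 — agrees with the trace.
Step 7: x = (64*85 + 53) mod 96 = 21 — no discrepancy.
Step 8: x = (64*21 + 53) mod 96 = 53 — in agreement.
Step 9: x = (64*53 + 53) mod 96 = 85 — same as recorded.
Step 10: x = (64*85 + 53) mod 96 = 21 — this is not what the trace shows.
Conclusion: step 10 carries the first error; the entry should be x = 21.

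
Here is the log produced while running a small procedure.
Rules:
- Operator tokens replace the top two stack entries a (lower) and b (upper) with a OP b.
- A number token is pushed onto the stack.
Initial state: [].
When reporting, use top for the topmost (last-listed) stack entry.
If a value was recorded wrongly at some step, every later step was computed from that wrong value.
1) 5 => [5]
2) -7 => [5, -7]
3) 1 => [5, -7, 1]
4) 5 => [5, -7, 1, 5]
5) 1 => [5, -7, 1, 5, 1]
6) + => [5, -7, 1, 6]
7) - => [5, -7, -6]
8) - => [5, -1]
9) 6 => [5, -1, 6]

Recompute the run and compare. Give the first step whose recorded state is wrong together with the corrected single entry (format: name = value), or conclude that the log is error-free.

step 7, top = -5

Recomputing the run from the initial state:
step 1: [5]
step 2: [5, -7]
step 3: [5, -7, 1]
step 4: [5, -7, 1, 5]
step 5: [5, -7, 1, 5, 1]
step 6: [5, -7, 1, 6]
step 7: [5, -7, -5]
step 8: [5, -2]
step 9: [5, -2, 6]
The first disagreement with the log is at step 7, where the value should be top = -5.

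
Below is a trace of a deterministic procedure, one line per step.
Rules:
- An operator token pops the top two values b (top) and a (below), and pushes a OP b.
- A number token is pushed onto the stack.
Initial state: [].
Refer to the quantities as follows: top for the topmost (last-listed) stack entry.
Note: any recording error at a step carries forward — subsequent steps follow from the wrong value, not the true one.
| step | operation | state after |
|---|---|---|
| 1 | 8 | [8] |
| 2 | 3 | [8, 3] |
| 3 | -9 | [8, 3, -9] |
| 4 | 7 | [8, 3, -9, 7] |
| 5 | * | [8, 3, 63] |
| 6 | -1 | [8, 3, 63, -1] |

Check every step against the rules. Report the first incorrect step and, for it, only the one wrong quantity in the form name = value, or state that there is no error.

Recomputing the run from the initial state:
step 1: [8]
step 2: [8, 3]
step 3: [8, 3, -9]
step 4: [8, 3, -9, 7]
step 5: [8, 3, -63]
step 6: [8, 3, -63, -1]
The first disagreement with the trace is at step 5, where the value should be top = -63.

step 5, top = -63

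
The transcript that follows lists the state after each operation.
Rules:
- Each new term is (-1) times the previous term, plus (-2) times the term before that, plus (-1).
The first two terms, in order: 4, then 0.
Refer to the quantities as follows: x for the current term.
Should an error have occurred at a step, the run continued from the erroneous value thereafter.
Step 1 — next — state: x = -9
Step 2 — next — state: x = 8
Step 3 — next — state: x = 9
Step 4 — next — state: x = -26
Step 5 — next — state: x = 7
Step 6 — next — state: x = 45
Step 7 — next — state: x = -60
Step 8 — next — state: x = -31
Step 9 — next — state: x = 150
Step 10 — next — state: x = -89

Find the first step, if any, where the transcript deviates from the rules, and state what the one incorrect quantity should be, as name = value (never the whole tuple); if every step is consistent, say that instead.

1. x = -1*(0) + (-2)*(4) + (-1) = -9 (no discrepancy)
2. x = -1*(-9) + (-2)*(0) + (-1) = 8 (agrees with the transcript)
3. x = -1*(8) + (-2)*(-9) + (-1) = 9 (verified)
4. x = -1*(9) + (-2)*(8) + (-1) = -26 (same as recorded)
5. x = -1*(-26) + (-2)*(9) + (-1) = 7 (agrees with the transcript)
6. x = -1*(7) + (-2)*(-26) + (-1) = 44 (this is not what the transcript shows)
First incorrect step: 6; the correct value is x = 44.

step 6, x = 44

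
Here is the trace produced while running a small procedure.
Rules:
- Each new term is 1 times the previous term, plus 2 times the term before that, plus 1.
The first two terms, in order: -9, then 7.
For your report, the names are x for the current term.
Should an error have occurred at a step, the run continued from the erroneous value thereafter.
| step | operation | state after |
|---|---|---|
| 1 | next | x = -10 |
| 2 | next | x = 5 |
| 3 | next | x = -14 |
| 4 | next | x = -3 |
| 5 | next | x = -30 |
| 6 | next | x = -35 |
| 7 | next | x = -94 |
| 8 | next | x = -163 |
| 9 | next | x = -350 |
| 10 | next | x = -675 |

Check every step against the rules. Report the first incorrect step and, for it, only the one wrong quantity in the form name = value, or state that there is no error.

1. x = 1*(7) + (2)*(-9) + (1) = -10 (agrees with the trace)
2. x = 1*(-10) + (2)*(7) + (1) = 5 (consistent with the trace)
3. x = 1*(5) + (2)*(-10) + (1) = -14 (same as recorded)
4. x = 1*(-14) + (2)*(5) + (1) = -3 (verified)
5. x = 1*(-3) + (2)*(-14) + (1) = -30 (confirmed correct)
6. x = 1*(-30) + (2)*(-3) + (1) = -35 (confirmed correct)
7. x = 1*(-35) + (2)*(-30) + (1) = -94 (consistent with the trace)
8. x = 1*(-94) + (2)*(-35) + (1) = -163 (same as recorded)
9. x = 1*(-163) + (2)*(-94) + (1) = -350 (exactly as logged)
10. x = 1*(-350) + (2)*(-163) + (1) = -675 (consistent with the trace)
The whole run recomputes cleanly — no discrepancies.

no error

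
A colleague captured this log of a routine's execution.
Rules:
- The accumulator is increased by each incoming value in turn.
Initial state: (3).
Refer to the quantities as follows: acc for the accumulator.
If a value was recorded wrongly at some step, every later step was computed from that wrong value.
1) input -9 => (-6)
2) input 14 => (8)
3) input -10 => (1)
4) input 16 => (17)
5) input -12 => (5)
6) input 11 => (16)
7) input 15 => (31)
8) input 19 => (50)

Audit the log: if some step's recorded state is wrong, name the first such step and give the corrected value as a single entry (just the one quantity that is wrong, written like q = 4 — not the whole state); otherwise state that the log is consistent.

1. acc = 3 + -9 = -6 (confirmed correct)
2. acc = -6 + 14 = 8 (no discrepancy)
3. acc = 8 + -10 = -2 (the recorded entry deviates here)
Conclusion: step 3 carries the first error; the entry should be acc = -2.

step 3, acc = -2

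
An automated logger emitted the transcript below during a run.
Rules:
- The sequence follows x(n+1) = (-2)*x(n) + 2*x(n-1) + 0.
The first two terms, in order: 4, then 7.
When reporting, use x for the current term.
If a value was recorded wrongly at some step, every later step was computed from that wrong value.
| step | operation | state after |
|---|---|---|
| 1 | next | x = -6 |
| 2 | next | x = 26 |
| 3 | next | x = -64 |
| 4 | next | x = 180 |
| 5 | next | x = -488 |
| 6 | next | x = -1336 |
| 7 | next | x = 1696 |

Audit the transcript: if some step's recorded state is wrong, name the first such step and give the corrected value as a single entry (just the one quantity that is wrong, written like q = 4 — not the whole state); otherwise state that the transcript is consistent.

Step 1: x = -2*(7) + (2)*(4) + (0) = -6 — no discrepancy.
Step 2: x = -2*(-6) + (2)*(7) + (0) = 26 — verified.
Step 3: x = -2*(26) + (2)*(-6) + (0) = -64 — same as recorded.
Step 4: x = -2*(-64) + (2)*(26) + (0) = 180 — same as recorded.
Step 5: x = -2*(180) + (2)*(-64) + (0) = -488 — agrees with the transcript.
Step 6: x = -2*(-488) + (2)*(180) + (0) = 1336 — this is not what the transcript shows.
The audit stops at step 6: the recorded entry is wrong and should be x = 1336.

step 6, x = 1336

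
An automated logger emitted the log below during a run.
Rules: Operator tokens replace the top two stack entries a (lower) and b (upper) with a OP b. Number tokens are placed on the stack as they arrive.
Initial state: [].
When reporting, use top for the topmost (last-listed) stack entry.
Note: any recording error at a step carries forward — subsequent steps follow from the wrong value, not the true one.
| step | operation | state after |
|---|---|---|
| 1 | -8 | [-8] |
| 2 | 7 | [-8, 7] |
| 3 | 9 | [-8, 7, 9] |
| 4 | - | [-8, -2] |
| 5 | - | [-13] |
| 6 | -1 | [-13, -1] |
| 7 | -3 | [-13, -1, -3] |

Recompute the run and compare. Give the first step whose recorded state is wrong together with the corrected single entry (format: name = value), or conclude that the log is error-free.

Recomputing the run from the initial state:
step 1: [-8]
step 2: [-8, 7]
step 3: [-8, 7, 9]
step 4: [-8, -2]
step 5: [-6]
step 6: [-6, -1]
step 7: [-6, -1, -3]
The first disagreement with the log is at step 5, where the value should be top = -6.

step 5, top = -6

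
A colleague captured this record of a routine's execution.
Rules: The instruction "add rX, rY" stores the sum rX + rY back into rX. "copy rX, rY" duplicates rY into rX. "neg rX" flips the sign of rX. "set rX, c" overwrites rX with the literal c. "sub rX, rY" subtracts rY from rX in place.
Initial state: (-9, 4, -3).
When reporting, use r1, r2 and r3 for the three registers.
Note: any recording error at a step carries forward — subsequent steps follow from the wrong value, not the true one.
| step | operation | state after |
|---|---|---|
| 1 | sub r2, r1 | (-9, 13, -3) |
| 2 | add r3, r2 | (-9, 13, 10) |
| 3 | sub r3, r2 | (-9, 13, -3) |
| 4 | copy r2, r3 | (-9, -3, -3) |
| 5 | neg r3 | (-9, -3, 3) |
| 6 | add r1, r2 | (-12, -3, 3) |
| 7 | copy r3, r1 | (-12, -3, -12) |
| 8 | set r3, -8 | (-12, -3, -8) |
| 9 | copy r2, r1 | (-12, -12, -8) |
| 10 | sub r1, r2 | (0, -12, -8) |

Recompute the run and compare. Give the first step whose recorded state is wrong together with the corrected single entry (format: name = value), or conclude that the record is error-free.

Recomputing the run from the initial state:
step 1: r1 = -9, r2 = 13, r3 = -3
step 2: r1 = -9, r2 = 13, r3 = 10
step 3: r1 = -9, r2 = 13, r3 = -3
step 4: r1 = -9, r2 = -3, r3 = -3
step 5: r1 = -9, r2 = -3, r3 = 3
step 6: r1 = -12, r2 = -3, r3 = 3
step 7: r1 = -12, r2 = -3, r3 = -12
step 8: r1 = -12, r2 = -3, r3 = -8
step 9: r1 = -12, r2 = -12, r3 = -8
step 10: r1 = 0, r2 = -12, r3 = -8
This matches the record at every step.

no error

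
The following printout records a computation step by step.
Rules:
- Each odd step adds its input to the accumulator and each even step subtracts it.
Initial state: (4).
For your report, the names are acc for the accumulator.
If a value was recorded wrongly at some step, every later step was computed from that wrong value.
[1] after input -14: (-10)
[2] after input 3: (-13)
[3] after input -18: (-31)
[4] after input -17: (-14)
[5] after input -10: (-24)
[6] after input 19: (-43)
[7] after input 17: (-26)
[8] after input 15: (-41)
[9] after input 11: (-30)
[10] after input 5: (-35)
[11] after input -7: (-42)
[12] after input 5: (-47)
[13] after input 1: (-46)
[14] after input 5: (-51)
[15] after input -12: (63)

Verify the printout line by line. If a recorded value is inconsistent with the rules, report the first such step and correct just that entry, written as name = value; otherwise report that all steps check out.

step 1: acc = 4 + -14 = -10 -> checks out
step 2: acc = -10 - 3 = -13 -> same as recorded
step 3: acc = -13 + -18 = -31 -> consistent with the printout
step 4: acc = -31 - -17 = -14 -> same as recorded
step 5: acc = -14 + -10 = -24 -> confirmed correct
step 6: acc = -24 - 19 = -43 -> in agreement
step 7: acc = -43 + 17 = -26 -> confirmed correct
step 8: acc = -26 - 15 = -41 -> matches
step 9: acc = -41 + 11 = -30 -> exactly as logged
step 10: acc = -30 - 5 = -35 -> consistent with the printout
step 11: acc = -35 + -7 = -42 -> confirmed correct
step 12: acc = -42 - 5 = -47 -> consistent with the printout
step 13: acc = -47 + 1 = -46 -> matches
step 14: acc = -46 - 5 = -51 -> same as recorded
step 15: acc = -51 + -12 = -63 -> first mismatch against the printout
First deviation found at step 15; the corrected entry is acc = -63.

step 15, acc = -63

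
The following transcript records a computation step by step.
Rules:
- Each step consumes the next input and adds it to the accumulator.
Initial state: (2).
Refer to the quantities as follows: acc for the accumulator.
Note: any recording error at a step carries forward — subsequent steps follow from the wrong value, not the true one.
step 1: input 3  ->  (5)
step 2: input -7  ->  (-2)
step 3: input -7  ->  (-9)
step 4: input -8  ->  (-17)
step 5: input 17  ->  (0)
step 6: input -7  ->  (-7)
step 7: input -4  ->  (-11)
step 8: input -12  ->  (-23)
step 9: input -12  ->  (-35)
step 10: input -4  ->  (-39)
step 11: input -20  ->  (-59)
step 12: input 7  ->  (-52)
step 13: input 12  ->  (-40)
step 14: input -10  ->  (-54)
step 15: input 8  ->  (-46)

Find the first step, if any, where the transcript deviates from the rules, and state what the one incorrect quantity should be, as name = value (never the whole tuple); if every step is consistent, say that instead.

Recomputing the run from the initial state:
step 1: acc = 5
step 2: acc = -2
step 3: acc = -9
step 4: acc = -17
step 5: acc = 0
step 6: acc = -7
step 7: acc = -11
step 8: acc = -23
step 9: acc = -35
step 10: acc = -39
step 11: acc = -59
step 12: acc = -52
step 13: acc = -40
step 14: acc = -50
step 15: acc = -42
The first disagreement with the transcript is at step 14, where the value should be acc = -50.

step 14, acc = -50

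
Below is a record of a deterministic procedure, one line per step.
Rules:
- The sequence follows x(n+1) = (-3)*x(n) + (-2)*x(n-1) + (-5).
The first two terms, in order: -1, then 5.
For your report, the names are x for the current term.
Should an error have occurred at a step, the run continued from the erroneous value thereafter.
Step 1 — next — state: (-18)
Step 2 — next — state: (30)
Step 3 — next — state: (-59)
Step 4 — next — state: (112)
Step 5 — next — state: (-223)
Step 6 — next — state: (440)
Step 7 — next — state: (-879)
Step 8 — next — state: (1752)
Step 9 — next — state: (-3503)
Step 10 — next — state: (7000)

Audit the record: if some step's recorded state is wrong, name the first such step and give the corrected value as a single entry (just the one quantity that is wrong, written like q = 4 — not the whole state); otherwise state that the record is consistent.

Recomputing the run from the initial state:
step 1: x = -18
step 2: x = 39
step 3: x = -86
step 4: x = 175
step 5: x = -358
step 6: x = 719
step 7: x = -1446
step 8: x = 2895
step 9: x = -5798
step 10: x = 11599
The first disagreement with the record is at step 2, where the value should be x = 39.

step 2, x = 39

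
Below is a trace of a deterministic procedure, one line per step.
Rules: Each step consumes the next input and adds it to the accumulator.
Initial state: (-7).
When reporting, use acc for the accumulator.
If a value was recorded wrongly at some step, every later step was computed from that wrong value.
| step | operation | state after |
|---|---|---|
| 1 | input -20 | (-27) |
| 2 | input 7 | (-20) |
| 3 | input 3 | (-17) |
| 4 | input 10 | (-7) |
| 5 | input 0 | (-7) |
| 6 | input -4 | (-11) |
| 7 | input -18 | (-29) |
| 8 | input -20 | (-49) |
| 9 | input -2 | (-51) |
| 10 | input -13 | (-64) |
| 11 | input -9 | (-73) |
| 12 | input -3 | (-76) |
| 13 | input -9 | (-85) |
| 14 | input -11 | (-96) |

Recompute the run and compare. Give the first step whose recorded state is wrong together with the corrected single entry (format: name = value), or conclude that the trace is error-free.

no error

step 1: acc = -7 + -20 = -27 -> checks out
step 2: acc = -27 + 7 = -20 -> checks out
step 3: acc = -20 + 3 = -17 -> no discrepancy
step 4: acc = -17 + 10 = -7 -> in agreement
step 5: acc = -7 + 0 = -7 -> consistent with the trace
step 6: acc = -7 + -4 = -11 -> matches
step 7: acc = -11 + -18 = -29 -> same as recorded
step 8: acc = -29 + -20 = -49 -> verified
step 9: acc = -49 + -2 = -51 -> exactly as logged
step 10: acc = -51 + -13 = -64 -> no discrepancy
step 11: acc = -64 + -9 = -73 -> confirmed correct
step 12: acc = -73 + -3 = -76 -> in agreement
step 13: acc = -76 + -9 = -85 -> agrees with the trace
step 14: acc = -85 + -11 = -96 -> agrees with the trace
Every step is consistent.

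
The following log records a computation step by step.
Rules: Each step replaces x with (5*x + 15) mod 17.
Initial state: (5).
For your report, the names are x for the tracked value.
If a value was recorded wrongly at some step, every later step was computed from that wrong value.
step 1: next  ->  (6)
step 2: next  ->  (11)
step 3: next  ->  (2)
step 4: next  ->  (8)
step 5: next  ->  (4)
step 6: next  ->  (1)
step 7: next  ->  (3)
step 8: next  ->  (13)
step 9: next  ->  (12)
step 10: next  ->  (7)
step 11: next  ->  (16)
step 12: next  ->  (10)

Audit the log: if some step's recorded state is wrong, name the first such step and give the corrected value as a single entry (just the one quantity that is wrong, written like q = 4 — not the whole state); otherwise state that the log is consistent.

no error

step 1: x = (5*5 + 15) mod 17 = 6 -> agrees with the log
step 2: x = (5*6 + 15) mod 17 = 11 -> matches
step 3: x = (5*11 + 15) mod 17 = 2 -> checks out
step 4: x = (5*2 + 15) mod 17 = 8 -> exactly as logged
step 5: x = (5*8 + 15) mod 17 = 4 -> in agreement
step 6: x = (5*4 + 15) mod 17 = 1 -> verified
step 7: x = (5*1 + 15) mod 17 = 3 -> same as recorded
step 8: x = (5*3 + 15) mod 17 = 13 -> in agreement
step 9: x = (5*13 + 15) mod 17 = 12 -> checks out
step 10: x = (5*12 + 15) mod 17 = 7 -> consistent with the log
step 11: x = (5*7 + 15) mod 17 = 16 -> confirmed correct
step 12: x = (5*16 + 15) mod 17 = 10 -> in agreement
Each recorded entry agrees with the recomputation.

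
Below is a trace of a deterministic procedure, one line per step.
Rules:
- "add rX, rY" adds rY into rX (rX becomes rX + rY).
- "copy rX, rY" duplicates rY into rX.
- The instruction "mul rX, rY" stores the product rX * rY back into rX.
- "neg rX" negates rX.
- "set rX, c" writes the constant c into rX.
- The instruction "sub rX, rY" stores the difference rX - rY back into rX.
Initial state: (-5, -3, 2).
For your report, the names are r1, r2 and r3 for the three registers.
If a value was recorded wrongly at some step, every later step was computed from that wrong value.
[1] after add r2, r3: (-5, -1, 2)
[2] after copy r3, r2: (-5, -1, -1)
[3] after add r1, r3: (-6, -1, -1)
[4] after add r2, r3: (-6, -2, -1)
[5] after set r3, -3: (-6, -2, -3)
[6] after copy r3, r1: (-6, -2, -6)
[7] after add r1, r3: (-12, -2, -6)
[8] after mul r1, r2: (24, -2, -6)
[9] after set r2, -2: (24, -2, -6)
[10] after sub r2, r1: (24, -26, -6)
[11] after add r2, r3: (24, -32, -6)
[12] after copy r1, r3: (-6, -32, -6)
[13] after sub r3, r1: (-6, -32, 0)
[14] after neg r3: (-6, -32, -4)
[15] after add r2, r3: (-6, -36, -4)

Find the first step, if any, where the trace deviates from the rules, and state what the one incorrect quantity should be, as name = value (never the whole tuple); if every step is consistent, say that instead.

step 14, r3 = 0

Recomputing the run from the initial state:
step 1: r1 = -5, r2 = -1, r3 = 2
step 2: r1 = -5, r2 = -1, r3 = -1
step 3: r1 = -6, r2 = -1, r3 = -1
step 4: r1 = -6, r2 = -2, r3 = -1
step 5: r1 = -6, r2 = -2, r3 = -3
step 6: r1 = -6, r2 = -2, r3 = -6
step 7: r1 = -12, r2 = -2, r3 = -6
step 8: r1 = 24, r2 = -2, r3 = -6
step 9: r1 = 24, r2 = -2, r3 = -6
step 10: r1 = 24, r2 = -26, r3 = -6
step 11: r1 = 24, r2 = -32, r3 = -6
step 12: r1 = -6, r2 = -32, r3 = -6
step 13: r1 = -6, r2 = -32, r3 = 0
step 14: r1 = -6, r2 = -32, r3 = 0
step 15: r1 = -6, r2 = -32, r3 = 0
The first disagreement with the trace is at step 14, where the value should be r3 = 0.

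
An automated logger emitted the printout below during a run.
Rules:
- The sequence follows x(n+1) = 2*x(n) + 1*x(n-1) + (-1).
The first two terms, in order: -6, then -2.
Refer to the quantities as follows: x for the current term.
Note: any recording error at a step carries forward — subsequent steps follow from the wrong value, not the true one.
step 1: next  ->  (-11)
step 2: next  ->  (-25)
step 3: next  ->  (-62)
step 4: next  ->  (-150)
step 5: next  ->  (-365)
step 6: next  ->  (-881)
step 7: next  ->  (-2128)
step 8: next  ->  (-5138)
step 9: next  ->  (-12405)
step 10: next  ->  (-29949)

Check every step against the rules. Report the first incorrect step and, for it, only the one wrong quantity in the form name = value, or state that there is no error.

step 5, x = -363

step 1: x = 2*(-2) + (1)*(-6) + (-1) = -11 -> verified
step 2: x = 2*(-11) + (1)*(-2) + (-1) = -25 -> in agreement
step 3: x = 2*(-25) + (1)*(-11) + (-1) = -62 -> exactly as logged
step 4: x = 2*(-62) + (1)*(-25) + (-1) = -150 -> verified
step 5: x = 2*(-150) + (1)*(-62) + (-1) = -363 -> first mismatch against the printout
The earliest wrong entry is at step 5: it should read x = -363.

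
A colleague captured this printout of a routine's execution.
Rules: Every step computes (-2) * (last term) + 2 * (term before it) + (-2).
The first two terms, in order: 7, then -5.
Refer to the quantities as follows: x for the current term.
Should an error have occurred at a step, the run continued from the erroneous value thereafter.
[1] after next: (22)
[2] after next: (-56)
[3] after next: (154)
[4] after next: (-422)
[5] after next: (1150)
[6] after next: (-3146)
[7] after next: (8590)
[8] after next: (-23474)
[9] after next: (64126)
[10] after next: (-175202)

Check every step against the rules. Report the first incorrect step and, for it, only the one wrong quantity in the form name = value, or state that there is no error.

no error

step 1: x = -2*(-5) + (2)*(7) + (-2) = 22 -> same as recorded
step 2: x = -2*(22) + (2)*(-5) + (-2) = -56 -> checks out
step 3: x = -2*(-56) + (2)*(22) + (-2) = 154 -> confirmed correct
step 4: x = -2*(154) + (2)*(-56) + (-2) = -422 -> no discrepancy
step 5: x = -2*(-422) + (2)*(154) + (-2) = 1150 -> matches
step 6: x = -2*(1150) + (2)*(-422) + (-2) = -3146 -> same as recorded
step 7: x = -2*(-3146) + (2)*(1150) + (-2) = 8590 -> same as recorded
step 8: x = -2*(8590) + (2)*(-3146) + (-2) = -23474 -> confirmed correct
step 9: x = -2*(-23474) + (2)*(8590) + (-2) = 64126 -> exactly as logged
step 10: x = -2*(64126) + (2)*(-23474) + (-2) = -175202 -> matches
The whole run recomputes cleanly — no discrepancies.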